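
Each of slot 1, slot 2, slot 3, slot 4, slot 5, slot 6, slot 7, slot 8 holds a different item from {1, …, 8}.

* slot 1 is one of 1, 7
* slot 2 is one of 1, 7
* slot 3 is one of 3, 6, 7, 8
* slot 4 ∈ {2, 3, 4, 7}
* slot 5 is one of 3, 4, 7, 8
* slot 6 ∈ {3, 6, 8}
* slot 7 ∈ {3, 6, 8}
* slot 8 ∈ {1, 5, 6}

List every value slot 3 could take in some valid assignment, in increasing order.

3, 6, 8

The 8 variables draw from only 8 values {1, 2, 3, 4, 5, 6, 7, 8}, so each is used; only slot 4 can be 2, hence slot 4 = 2.
The 7 still-open variables together cover exactly {1, 3, 4, 5, 6, 7, 8} — 7 values for 7 variables — and 4 appears only in slot 5's list, so slot 5 = 4.
The 6 still-open variables draw from only 6 values {1, 3, 5, 6, 7, 8}, so each is used; only slot 8 can be 5, hence slot 8 = 5.
slot 1 and slot 2 between them cover only {1, 7} — a naked pair. Remove those values from slot 3.
No further eliminations apply; slot 3 can still be any of 3, 6, 8.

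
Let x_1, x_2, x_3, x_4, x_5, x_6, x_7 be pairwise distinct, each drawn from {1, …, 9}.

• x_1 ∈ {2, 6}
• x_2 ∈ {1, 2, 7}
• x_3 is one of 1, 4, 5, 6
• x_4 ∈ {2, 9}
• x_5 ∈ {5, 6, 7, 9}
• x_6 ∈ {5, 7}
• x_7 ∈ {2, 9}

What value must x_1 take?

6

The 7 variables draw from only 7 values {1, 2, 4, 5, 6, 7, 9}, so each is used; only x_3 can be 4, hence x_3 = 4.
The 6 still-open variables together cover exactly {1, 2, 5, 6, 7, 9} — 6 values for 6 variables — and 1 appears only in x_2's list, so x_2 = 1.
x_4 and x_7 share exactly the 2 values {2, 9}; by pigeonhole those values go to them, so strike 2, 9 from x_1, x_5.
So x_1 = 6.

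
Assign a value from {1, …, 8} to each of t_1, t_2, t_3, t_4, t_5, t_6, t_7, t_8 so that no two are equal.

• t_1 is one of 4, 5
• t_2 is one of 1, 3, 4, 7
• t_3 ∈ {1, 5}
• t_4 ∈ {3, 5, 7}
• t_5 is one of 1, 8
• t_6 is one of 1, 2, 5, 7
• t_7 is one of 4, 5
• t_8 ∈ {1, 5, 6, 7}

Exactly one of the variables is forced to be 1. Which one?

The 8 variables draw from only 8 values {1, 2, 3, 4, 5, 6, 7, 8}, so each is used; only t_6 can be 2, hence t_6 = 2.
The 7 still-open variables draw from only 7 values {1, 3, 4, 5, 6, 7, 8}, so each is used; only t_8 can be 6, hence t_8 = 6.
Among the 6 still-open variables, 8 fits only t_5 (and all 6 values in {1, 3, 4, 5, 7, 8} must be used), so t_5 = 8.
t_1 and t_7 share exactly the 2 values {4, 5}; by pigeonhole those values go to them, so strike 4, 5 from t_2, t_3, t_4.

t_3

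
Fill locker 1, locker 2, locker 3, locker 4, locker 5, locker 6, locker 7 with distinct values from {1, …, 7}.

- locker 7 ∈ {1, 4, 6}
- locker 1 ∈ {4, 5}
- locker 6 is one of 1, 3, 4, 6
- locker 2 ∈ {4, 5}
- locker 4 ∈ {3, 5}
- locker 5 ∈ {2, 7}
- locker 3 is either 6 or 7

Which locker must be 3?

locker 4

Among the 7 variables, 2 fits only locker 5 (and all 7 values in {1, 2, 3, 4, 5, 6, 7} must be used), so locker 5 = 2.
The 6 still-open variables draw from only 6 values {1, 3, 4, 5, 6, 7}, so each is used; only locker 3 can be 7, hence locker 3 = 7.
locker 1 and locker 2 between them cover only {4, 5} — a naked pair. Remove those values from locker 4, locker 6, locker 7.
So 3 goes to locker 4.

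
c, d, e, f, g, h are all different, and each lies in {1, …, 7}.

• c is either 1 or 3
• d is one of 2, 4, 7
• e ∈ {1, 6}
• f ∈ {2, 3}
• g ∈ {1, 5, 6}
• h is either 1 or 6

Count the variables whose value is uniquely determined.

The 2 variables e and h are confined to {1, 6}, which locks those values in; drop them from c, g.
c must be 3 (only option left). Eliminate 3 elsewhere: f.
f must be 2 (only option left). Eliminate 2 elsewhere: d.
That leaves g = 5.
Determined: c=3, f=2, g=5. The other variables each still have more than one consistent value. That makes 3.

3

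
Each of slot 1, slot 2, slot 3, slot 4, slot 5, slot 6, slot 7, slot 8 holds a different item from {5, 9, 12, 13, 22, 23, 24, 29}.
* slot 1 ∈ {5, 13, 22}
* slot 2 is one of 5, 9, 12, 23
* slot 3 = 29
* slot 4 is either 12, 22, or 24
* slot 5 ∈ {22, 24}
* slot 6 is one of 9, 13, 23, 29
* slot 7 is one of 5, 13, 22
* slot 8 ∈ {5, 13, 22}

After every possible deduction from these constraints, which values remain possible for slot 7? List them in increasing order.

slot 3's domain is down to {29}, so slot 3 = 29. Remove 29 from slot 6.
The 3 variables slot 1, slot 7, slot 8 are confined to {5, 13, 22}, which locks those values in; drop them from slot 2, slot 4, slot 5, slot 6.
slot 5 has just one choice, so slot 5 = 24. So slot 4 can't be 24.
slot 4's domain is down to {12}, so slot 4 = 12. Strike 12 from slot 2.
No further eliminations apply; slot 7 can still be any of 5, 13, 22.

5, 13, 22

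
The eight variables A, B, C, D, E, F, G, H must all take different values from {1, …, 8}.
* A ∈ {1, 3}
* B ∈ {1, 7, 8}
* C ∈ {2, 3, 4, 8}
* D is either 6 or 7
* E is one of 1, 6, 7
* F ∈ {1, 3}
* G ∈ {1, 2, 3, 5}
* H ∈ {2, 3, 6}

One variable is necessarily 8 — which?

B

The 8 variables draw from only 8 values {1, 2, 3, 4, 5, 6, 7, 8}, so each is used; only C can be 4, hence C = 4.
The 7 still-open variables draw from only 7 values {1, 2, 3, 5, 6, 7, 8}, so each is used; only G can be 5, hence G = 5.
The 6 still-open variables together cover exactly {1, 2, 3, 6, 7, 8} — 6 values for 6 variables — and 2 appears only in H's list, so H = 2.
The 5 still-open variables draw from only 5 values {1, 3, 6, 7, 8}, so each is used; only B can be 8, hence B = 8.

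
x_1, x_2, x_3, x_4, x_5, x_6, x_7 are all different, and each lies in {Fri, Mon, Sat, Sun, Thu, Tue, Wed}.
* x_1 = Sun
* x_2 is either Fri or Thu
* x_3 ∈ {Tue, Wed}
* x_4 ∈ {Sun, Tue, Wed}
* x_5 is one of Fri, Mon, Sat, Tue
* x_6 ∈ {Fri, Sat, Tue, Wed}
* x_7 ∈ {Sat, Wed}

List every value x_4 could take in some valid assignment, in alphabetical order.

Tue, Wed

x_1 has just one choice, so x_1 = Sun. So x_4 can't be Sun.
The 6 still-open variables draw from only 6 values {Fri, Mon, Sat, Thu, Tue, Wed}, so each is used; only x_5 can be Mon, hence x_5 = Mon.
The 5 still-open variables together cover exactly {Fri, Sat, Thu, Tue, Wed} — 5 values for 5 variables — and Thu appears only in x_2's list, so x_2 = Thu.
The 4 still-open variables draw from only 4 values {Fri, Sat, Tue, Wed}, so each is used; only x_6 can be Fri, hence x_6 = Fri.
The 3 still-open variables draw from only 3 values {Sat, Tue, Wed}, so each is used; only x_7 can be Sat, hence x_7 = Sat.
No further eliminations apply; x_4 can still be any of Tue, Wed.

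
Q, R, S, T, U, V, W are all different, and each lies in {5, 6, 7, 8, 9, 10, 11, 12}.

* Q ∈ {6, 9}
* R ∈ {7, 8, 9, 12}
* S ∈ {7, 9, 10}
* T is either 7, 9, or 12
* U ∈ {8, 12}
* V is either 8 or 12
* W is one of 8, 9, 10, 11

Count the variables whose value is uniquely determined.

Among the 7 variables, 6 fits only Q (and all 7 values in {6, 7, 8, 9, 10, 11, 12} must be used), so Q = 6.
The 6 still-open variables draw from only 6 values {7, 8, 9, 10, 11, 12}, so each is used; only W can be 11, hence W = 11.
The 5 still-open variables draw from only 5 values {7, 8, 9, 10, 12}, so each is used; only S can be 10, hence S = 10.
The 2 variables U and V are confined to {8, 12}, which locks those values in; drop them from R, T.
Determined: Q=6, S=10, W=11. The other variables each still have more than one consistent value. That makes 3.

3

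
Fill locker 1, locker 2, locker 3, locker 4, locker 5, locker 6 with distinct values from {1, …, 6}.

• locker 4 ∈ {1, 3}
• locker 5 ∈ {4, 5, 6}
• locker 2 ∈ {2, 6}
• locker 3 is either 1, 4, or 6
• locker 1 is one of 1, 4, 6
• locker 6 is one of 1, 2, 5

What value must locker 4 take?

Among the 6 variables, 3 fits only locker 4 (and all 6 values in {1, 2, 3, 4, 5, 6} must be used), so locker 4 = 3.

3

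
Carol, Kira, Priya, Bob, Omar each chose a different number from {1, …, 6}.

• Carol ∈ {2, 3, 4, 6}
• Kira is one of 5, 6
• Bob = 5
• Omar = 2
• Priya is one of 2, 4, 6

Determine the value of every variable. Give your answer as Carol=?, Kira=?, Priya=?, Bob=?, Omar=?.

Carol=3, Kira=6, Priya=4, Bob=5, Omar=2

Bob's domain is down to {5}, so Bob = 5. So Kira can't be 5.
Omar's domain is down to {2}, so Omar = 2. Remove 2 from Carol, Priya.
Kira's domain is down to {6}, so Kira = 6. Remove 6 from Carol, Priya.
That leaves Priya = 4. Strike 4 from Carol.
Carol has just one choice, so Carol = 3.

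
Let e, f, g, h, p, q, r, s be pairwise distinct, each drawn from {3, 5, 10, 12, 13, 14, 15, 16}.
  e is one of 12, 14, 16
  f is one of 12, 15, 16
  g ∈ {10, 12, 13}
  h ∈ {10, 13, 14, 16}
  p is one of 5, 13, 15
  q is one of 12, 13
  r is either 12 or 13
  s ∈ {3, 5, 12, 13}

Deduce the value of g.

10

Among the 8 variables, 3 fits only s (and all 8 values in {3, 5, 10, 12, 13, 14, 15, 16} must be used), so s = 3.
Among the 7 still-open variables, 5 fits only p (and all 7 values in {5, 10, 12, 13, 14, 15, 16} must be used), so p = 5.
Among the 6 still-open variables, 15 fits only f (and all 6 values in {10, 12, 13, 14, 15, 16} must be used), so f = 15.
q and r share exactly the 2 values {12, 13}; by pigeonhole those values go to them, so strike 12, 13 from e, g, h.
So g = 10.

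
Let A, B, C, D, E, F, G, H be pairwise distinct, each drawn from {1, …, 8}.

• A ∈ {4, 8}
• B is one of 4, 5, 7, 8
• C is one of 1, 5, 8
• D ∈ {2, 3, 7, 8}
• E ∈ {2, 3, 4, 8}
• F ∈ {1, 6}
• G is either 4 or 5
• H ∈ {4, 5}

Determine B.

The 8 variables together cover exactly {1, 2, 3, 4, 5, 6, 7, 8} — 8 values for 8 variables — and 6 appears only in F's list, so F = 6.
Among the 7 still-open variables, 1 fits only C (and all 7 values in {1, 2, 3, 4, 5, 7, 8} must be used), so C = 1.
The 2 variables G and H are confined to {4, 5}, which locks those values in; drop them from A, B, E.
A's domain is down to {8}, so A = 8. So B, D, E can't be 8.
So B = 7.

7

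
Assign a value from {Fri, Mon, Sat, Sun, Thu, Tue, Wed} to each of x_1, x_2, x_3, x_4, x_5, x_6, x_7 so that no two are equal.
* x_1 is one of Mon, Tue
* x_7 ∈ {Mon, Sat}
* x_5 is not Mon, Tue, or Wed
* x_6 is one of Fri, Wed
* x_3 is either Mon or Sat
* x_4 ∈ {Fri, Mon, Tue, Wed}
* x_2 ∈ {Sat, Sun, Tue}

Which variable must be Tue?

The 7 variables together cover exactly {Fri, Mon, Sat, Sun, Thu, Tue, Wed} — 7 values for 7 variables — and Thu appears only in x_5's list, so x_5 = Thu.
The 6 still-open variables draw from only 6 values {Fri, Mon, Sat, Sun, Tue, Wed}, so each is used; only x_2 can be Sun, hence x_2 = Sun.
x_3 and x_7 share exactly the 2 values {Mon, Sat}; by pigeonhole those values go to them, so strike Mon, Sat from x_1, x_4.
So Tue goes to x_1.

x_1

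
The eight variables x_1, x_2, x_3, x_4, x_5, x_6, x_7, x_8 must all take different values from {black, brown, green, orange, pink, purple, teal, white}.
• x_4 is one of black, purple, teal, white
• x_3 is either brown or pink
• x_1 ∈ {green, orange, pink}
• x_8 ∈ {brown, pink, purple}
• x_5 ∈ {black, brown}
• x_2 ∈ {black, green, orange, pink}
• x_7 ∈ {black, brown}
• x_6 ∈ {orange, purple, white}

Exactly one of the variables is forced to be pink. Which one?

x_3

Among the 8 variables, teal fits only x_4 (and all 8 values in {black, brown, green, orange, pink, purple, teal, white} must be used), so x_4 = teal.
The 7 still-open variables together cover exactly {black, brown, green, orange, pink, purple, white} — 7 values for 7 variables — and white appears only in x_6's list, so x_6 = white.
The 6 still-open variables together cover exactly {black, brown, green, orange, pink, purple} — 6 values for 6 variables — and purple appears only in x_8's list, so x_8 = purple.
x_5 and x_7 between them cover only {black, brown} — a naked pair. Remove those values from x_2, x_3.
So pink goes to x_3.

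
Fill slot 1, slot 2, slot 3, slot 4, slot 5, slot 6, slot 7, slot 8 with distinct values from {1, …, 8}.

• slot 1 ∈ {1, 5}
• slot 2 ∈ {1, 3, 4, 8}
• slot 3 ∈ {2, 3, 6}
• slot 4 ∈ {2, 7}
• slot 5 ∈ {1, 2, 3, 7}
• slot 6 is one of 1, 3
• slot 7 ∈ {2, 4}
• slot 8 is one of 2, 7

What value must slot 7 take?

The 8 variables draw from only 8 values {1, 2, 3, 4, 5, 6, 7, 8}, so each is used; only slot 1 can be 5, hence slot 1 = 5.
The 7 still-open variables together cover exactly {1, 2, 3, 4, 6, 7, 8} — 7 values for 7 variables — and 6 appears only in slot 3's list, so slot 3 = 6.
Among the 6 still-open variables, 8 fits only slot 2 (and all 6 values in {1, 2, 3, 4, 7, 8} must be used), so slot 2 = 8.
The 5 still-open variables together cover exactly {1, 2, 3, 4, 7} — 5 values for 5 variables — and 4 appears only in slot 7's list, so slot 7 = 4.

4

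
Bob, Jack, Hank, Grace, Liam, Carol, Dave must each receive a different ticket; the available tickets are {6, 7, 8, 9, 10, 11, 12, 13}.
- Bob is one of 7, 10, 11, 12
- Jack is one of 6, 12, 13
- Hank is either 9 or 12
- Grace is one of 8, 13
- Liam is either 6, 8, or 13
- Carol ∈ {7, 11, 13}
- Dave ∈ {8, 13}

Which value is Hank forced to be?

9

Grace and Dave share exactly the 2 values {8, 13}; by pigeonhole those values go to them, so strike 8, 13 from Jack, Liam, Carol.
Liam has just one choice, so Liam = 6. Eliminate 6 elsewhere: Jack.
That leaves Jack = 12. Eliminate 12 elsewhere: Bob, Hank.
So Hank = 9.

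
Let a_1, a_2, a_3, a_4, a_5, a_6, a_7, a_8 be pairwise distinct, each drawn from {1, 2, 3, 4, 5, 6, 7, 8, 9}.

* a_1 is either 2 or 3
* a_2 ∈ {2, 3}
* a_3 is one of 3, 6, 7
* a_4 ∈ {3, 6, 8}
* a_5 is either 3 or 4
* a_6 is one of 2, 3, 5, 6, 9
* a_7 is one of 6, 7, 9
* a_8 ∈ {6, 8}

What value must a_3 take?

7

The 8 variables draw from only 8 values {2, 3, 4, 5, 6, 7, 8, 9}, so each is used; only a_5 can be 4, hence a_5 = 4.
The 7 still-open variables draw from only 7 values {2, 3, 5, 6, 7, 8, 9}, so each is used; only a_6 can be 5, hence a_6 = 5.
The 6 still-open variables together cover exactly {2, 3, 6, 7, 8, 9} — 6 values for 6 variables — and 9 appears only in a_7's list, so a_7 = 9.
The 5 still-open variables together cover exactly {2, 3, 6, 7, 8} — 5 values for 5 variables — and 7 appears only in a_3's list, so a_3 = 7.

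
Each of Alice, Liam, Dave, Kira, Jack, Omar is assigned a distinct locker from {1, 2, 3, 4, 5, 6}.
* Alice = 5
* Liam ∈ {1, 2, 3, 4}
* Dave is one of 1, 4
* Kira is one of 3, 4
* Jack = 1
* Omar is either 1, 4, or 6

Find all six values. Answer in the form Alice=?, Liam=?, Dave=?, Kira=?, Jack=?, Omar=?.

Alice must be 5 (only option left).
Jack's domain is down to {1}, so Jack = 1. Remove 1 from Liam, Dave, Omar.
That leaves Dave = 4. So Liam, Kira, Omar can't be 4.
Kira's domain is down to {3}, so Kira = 3. So Liam can't be 3.
Omar must be 6 (only option left).
Liam has just one choice, so Liam = 2.

Alice=5, Liam=2, Dave=4, Kira=3, Jack=1, Omar=6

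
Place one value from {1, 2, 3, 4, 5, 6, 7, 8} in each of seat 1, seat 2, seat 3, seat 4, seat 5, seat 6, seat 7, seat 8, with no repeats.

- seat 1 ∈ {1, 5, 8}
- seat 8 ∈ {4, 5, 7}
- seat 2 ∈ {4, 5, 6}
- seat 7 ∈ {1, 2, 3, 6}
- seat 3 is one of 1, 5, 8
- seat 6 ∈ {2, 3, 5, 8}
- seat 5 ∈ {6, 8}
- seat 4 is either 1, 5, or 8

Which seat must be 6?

seat 5

The 8 variables together cover exactly {1, 2, 3, 4, 5, 6, 7, 8} — 8 values for 8 variables — and 7 appears only in seat 8's list, so seat 8 = 7.
The 7 still-open variables draw from only 7 values {1, 2, 3, 4, 5, 6, 8}, so each is used; only seat 2 can be 4, hence seat 2 = 4.
The 3 variables seat 1, seat 3, seat 4 are confined to {1, 5, 8}, which locks those values in; drop them from seat 5, seat 6, seat 7.
So 6 goes to seat 5.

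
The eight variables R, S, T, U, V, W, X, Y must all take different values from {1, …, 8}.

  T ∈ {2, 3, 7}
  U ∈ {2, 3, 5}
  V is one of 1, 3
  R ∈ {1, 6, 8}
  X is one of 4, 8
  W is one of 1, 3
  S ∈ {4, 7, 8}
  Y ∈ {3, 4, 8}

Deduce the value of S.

7

The 8 variables together cover exactly {1, 2, 3, 4, 5, 6, 7, 8} — 8 values for 8 variables — and 5 appears only in U's list, so U = 5.
The 7 still-open variables draw from only 7 values {1, 2, 3, 4, 6, 7, 8}, so each is used; only T can be 2, hence T = 2.
The 6 still-open variables together cover exactly {1, 3, 4, 6, 7, 8} — 6 values for 6 variables — and 6 appears only in R's list, so R = 6.
The 5 still-open variables together cover exactly {1, 3, 4, 7, 8} — 5 values for 5 variables — and 7 appears only in S's list, so S = 7.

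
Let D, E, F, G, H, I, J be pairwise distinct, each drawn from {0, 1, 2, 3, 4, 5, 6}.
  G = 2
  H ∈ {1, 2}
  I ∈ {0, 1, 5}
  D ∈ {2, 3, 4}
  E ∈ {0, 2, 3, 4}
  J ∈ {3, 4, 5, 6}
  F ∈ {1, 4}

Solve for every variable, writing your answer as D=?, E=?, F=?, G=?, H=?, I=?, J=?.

G must be 2 (only option left). Remove 2 from D, E, H.
That leaves H = 1. Eliminate 1 elsewhere: F, I.
F's domain is down to {4}, so F = 4. Remove 4 from D, E, J.
D's domain is down to {3}, so D = 3. So E, J can't be 3.
E must be 0 (only option left). Remove 0 from I.
I has just one choice, so I = 5. So J can't be 5.
That leaves J = 6.

D=3, E=0, F=4, G=2, H=1, I=5, J=6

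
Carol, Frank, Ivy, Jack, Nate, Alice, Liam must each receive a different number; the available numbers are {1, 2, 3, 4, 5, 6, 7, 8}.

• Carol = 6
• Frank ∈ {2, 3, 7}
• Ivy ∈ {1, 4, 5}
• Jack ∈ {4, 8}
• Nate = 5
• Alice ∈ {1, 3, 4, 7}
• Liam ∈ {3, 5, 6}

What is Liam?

Carol has just one choice, so Carol = 6. Remove 6 from Liam.
Nate must be 5 (only option left). Remove 5 from Ivy, Liam.
So Liam = 3.

3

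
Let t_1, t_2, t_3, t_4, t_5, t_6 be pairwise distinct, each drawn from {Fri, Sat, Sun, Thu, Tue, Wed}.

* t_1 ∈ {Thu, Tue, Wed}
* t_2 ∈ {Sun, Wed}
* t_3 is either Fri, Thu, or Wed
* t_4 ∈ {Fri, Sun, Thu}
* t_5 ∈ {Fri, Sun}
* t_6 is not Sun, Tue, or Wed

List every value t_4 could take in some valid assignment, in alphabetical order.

Among the 6 variables, Sat fits only t_6 (and all 6 values in {Fri, Sat, Sun, Thu, Tue, Wed} must be used), so t_6 = Sat.
Among the 5 still-open variables, Tue fits only t_1 (and all 5 values in {Fri, Sun, Thu, Tue, Wed} must be used), so t_1 = Tue.
No further eliminations apply; t_4 can still be any of Fri, Sun, Thu.

Fri, Sun, Thu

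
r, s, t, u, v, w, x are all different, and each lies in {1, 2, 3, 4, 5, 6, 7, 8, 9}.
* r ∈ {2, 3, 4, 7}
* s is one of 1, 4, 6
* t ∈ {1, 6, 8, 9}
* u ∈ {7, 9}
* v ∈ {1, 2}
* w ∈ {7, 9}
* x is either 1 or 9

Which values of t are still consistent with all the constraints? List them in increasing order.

The 2 variables u and w are confined to {7, 9}, which locks those values in; drop them from r, t, x.
x has just one choice, so x = 1. Eliminate 1 elsewhere: s, t, v.
That leaves v = 2. Strike 2 from r.
No further eliminations apply; t can still be any of 6, 8.

6, 8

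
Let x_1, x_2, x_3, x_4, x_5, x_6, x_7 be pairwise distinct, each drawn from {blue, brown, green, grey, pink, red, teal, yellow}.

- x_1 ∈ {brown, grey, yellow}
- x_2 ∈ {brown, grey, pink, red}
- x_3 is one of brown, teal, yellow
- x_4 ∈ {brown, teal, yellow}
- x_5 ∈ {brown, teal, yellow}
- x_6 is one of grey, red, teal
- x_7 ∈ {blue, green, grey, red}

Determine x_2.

x_3, x_4, x_5 between them cover only {brown, teal, yellow} — a naked triple. Remove those values from x_1, x_2, x_6.
That leaves x_1 = grey. Strike grey from x_2, x_6, x_7.
That leaves x_6 = red. Strike red from x_2, x_7.
So x_2 = pink.

pink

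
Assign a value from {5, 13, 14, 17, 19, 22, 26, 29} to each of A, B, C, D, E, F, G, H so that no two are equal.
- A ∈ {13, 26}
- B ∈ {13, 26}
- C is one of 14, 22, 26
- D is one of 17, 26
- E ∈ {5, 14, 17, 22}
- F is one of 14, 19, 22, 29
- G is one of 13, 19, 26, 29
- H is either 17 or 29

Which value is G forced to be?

Among the 8 variables, 5 fits only E (and all 8 values in {5, 13, 14, 17, 19, 22, 26, 29} must be used), so E = 5.
A and B share exactly the 2 values {13, 26}; by pigeonhole those values go to them, so strike 13, 26 from C, D, G.
D must be 17 (only option left). Remove 17 from H.
That leaves H = 29. Remove 29 from F, G.
So G = 19.

19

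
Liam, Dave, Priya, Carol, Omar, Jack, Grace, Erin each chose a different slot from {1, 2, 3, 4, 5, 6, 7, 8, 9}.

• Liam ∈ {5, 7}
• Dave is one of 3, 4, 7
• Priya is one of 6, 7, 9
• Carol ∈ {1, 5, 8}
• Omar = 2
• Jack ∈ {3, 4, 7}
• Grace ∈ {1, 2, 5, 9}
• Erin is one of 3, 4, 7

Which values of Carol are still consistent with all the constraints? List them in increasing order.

1, 8

Omar must be 2 (only option left). Remove 2 from Grace.
The 3 variables Dave, Jack, Erin are confined to {3, 4, 7}, which locks those values in; drop them from Liam, Priya.
Liam has just one choice, so Liam = 5. Remove 5 from Carol, Grace.
No further eliminations apply; Carol can still be any of 1, 8.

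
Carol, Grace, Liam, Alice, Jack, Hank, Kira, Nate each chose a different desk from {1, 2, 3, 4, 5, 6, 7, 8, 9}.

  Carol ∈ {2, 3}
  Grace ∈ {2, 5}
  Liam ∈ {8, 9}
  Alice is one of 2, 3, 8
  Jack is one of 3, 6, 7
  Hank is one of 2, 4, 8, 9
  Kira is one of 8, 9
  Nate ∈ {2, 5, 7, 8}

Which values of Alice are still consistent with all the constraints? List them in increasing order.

Among the 8 variables, 4 fits only Hank (and all 8 values in {2, 3, 4, 5, 6, 7, 8, 9} must be used), so Hank = 4.
Among the 7 still-open variables, 6 fits only Jack (and all 7 values in {2, 3, 5, 6, 7, 8, 9} must be used), so Jack = 6.
The 6 still-open variables draw from only 6 values {2, 3, 5, 7, 8, 9}, so each is used; only Nate can be 7, hence Nate = 7.
The 5 still-open variables together cover exactly {2, 3, 5, 8, 9} — 5 values for 5 variables — and 5 appears only in Grace's list, so Grace = 5.
Liam and Kira share exactly the 2 values {8, 9}; by pigeonhole those values go to them, so strike 8, 9 from Alice.
No further eliminations apply; Alice can still be any of 2, 3.

2, 3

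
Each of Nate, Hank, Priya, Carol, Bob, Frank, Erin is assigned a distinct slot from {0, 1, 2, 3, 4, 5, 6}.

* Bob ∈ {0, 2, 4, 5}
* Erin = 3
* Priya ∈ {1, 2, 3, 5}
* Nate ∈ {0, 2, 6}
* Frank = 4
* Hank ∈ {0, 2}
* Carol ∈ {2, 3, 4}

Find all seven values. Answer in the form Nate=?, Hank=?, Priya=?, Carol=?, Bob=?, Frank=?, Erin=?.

Frank must be 4 (only option left). Eliminate 4 elsewhere: Carol, Bob.
Erin must be 3 (only option left). Eliminate 3 elsewhere: Priya, Carol.
That leaves Carol = 2. Eliminate 2 elsewhere: Nate, Hank, Priya, Bob.
Hank's domain is down to {0}, so Hank = 0. Strike 0 from Nate, Bob.
Bob's domain is down to {5}, so Bob = 5. Strike 5 from Priya.
Nate's domain is down to {6}, so Nate = 6.
Priya has just one choice, so Priya = 1.

Nate=6, Hank=0, Priya=1, Carol=2, Bob=5, Frank=4, Erin=3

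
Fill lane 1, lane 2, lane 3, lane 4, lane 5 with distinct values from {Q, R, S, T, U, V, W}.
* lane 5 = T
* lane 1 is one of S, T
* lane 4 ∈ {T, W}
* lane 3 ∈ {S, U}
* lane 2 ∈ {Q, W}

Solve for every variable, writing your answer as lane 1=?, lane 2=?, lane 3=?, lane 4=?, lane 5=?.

lane 1=S, lane 2=Q, lane 3=U, lane 4=W, lane 5=T

lane 5 has just one choice, so lane 5 = T. Strike T from lane 1, lane 4.
lane 1's domain is down to {S}, so lane 1 = S. Eliminate S elsewhere: lane 3.
lane 3 must be U (only option left).
lane 4 has just one choice, so lane 4 = W. Strike W from lane 2.
That leaves lane 2 = Q.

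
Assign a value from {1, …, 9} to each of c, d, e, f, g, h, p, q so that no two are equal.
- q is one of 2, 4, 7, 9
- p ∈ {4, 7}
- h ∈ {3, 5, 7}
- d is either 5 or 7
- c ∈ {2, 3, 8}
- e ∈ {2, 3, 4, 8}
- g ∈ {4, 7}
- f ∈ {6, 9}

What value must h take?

3

Among the 8 variables, 6 fits only f (and all 8 values in {2, 3, 4, 5, 6, 7, 8, 9} must be used), so f = 6.
The 7 still-open variables draw from only 7 values {2, 3, 4, 5, 7, 8, 9}, so each is used; only q can be 9, hence q = 9.
The 2 variables g and p are confined to {4, 7}, which locks those values in; drop them from d, e, h.
d's domain is down to {5}, so d = 5. Strike 5 from h.
So h = 3.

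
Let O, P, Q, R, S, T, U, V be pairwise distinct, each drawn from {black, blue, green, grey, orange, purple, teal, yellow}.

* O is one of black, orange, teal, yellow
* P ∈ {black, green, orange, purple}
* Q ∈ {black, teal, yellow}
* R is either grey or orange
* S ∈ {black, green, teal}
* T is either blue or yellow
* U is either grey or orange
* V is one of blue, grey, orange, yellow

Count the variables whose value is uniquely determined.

2

The 8 variables together cover exactly {black, blue, green, grey, orange, purple, teal, yellow} — 8 values for 8 variables — and purple appears only in P's list, so P = purple.
Among the 7 still-open variables, green fits only S (and all 7 values in {black, blue, green, grey, orange, teal, yellow} must be used), so S = green.
R and U between them cover only {grey, orange} — a naked pair. Remove those values from O, V.
T and V share exactly the 2 values {blue, yellow}; by pigeonhole those values go to them, so strike blue, yellow from O, Q.
Determined: P=purple, S=green. The other variables each still have more than one consistent value. That makes 2.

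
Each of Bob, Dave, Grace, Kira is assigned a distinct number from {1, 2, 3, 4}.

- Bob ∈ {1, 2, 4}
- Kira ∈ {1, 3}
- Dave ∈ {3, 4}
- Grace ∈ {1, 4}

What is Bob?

The 4 variables together cover exactly {1, 2, 3, 4} — 4 values for 4 variables — and 2 appears only in Bob's list, so Bob = 2.

2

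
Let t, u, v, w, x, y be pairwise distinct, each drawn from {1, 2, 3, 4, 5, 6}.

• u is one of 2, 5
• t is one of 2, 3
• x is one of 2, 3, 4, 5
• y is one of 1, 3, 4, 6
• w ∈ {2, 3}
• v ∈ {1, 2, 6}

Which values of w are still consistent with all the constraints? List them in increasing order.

t and w between them cover only {2, 3} — a naked pair. Remove those values from u, v, x, y.
u has just one choice, so u = 5. So x can't be 5.
x's domain is down to {4}, so x = 4. Strike 4 from y.
No further eliminations apply; w can still be any of 2, 3.

2, 3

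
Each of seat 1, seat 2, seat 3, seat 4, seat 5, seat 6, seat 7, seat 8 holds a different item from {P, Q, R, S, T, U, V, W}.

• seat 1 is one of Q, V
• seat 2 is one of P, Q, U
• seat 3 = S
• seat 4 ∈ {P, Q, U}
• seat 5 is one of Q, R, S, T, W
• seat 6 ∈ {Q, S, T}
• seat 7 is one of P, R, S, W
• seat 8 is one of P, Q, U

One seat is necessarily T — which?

seat 3 must be S (only option left). So seat 5, seat 6, seat 7 can't be S.
The 7 still-open variables together cover exactly {P, Q, R, T, U, V, W} — 7 values for 7 variables — and V appears only in seat 1's list, so seat 1 = V.
The 3 variables seat 2, seat 4, seat 8 are confined to {P, Q, U}, which locks those values in; drop them from seat 5, seat 6, seat 7.
So T goes to seat 6.

seat 6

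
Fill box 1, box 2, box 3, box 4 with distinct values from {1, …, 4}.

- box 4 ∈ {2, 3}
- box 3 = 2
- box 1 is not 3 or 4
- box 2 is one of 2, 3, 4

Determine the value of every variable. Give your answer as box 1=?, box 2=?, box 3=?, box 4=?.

box 3 must be 2 (only option left). Eliminate 2 elsewhere: box 1, box 2, box 4.
That leaves box 4 = 3. So box 2 can't be 3.
box 1's domain is down to {1}, so box 1 = 1.
box 2's domain is down to {4}, so box 2 = 4.

box 1=1, box 2=4, box 3=2, box 4=3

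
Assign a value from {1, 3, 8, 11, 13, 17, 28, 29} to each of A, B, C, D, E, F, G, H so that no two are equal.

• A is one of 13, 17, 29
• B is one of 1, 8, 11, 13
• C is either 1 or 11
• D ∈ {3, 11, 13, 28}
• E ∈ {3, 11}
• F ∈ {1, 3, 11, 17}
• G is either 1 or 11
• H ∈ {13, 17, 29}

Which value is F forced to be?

17

The 8 variables draw from only 8 values {1, 3, 8, 11, 13, 17, 28, 29}, so each is used; only B can be 8, hence B = 8.
Among the 7 still-open variables, 28 fits only D (and all 7 values in {1, 3, 11, 13, 17, 28, 29} must be used), so D = 28.
C and G between them cover only {1, 11} — a naked pair. Remove those values from E, F.
That leaves E = 3. Eliminate 3 elsewhere: F.
So F = 17.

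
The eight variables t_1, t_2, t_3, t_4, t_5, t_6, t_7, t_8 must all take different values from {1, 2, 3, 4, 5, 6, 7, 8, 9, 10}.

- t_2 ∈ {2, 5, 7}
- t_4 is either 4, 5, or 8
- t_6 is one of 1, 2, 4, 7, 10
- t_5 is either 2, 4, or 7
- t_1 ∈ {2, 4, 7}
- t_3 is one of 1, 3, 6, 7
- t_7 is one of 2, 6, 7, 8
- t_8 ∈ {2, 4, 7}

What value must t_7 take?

6

t_1, t_5, t_8 share exactly the 3 values {2, 4, 7}; by pigeonhole those values go to them, so strike 2, 4, 7 from t_2, t_3, t_4, t_6, t_7.
t_2's domain is down to {5}, so t_2 = 5. Remove 5 from t_4.
That leaves t_4 = 8. Eliminate 8 elsewhere: t_7.
So t_7 = 6.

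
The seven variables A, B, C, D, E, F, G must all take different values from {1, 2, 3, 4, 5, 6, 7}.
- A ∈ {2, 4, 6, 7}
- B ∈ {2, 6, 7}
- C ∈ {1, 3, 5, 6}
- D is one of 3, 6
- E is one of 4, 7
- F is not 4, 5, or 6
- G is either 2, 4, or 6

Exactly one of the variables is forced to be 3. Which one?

D

Among the 7 variables, 5 fits only C (and all 7 values in {1, 2, 3, 4, 5, 6, 7} must be used), so C = 5.
The 6 still-open variables together cover exactly {1, 2, 3, 4, 6, 7} — 6 values for 6 variables — and 1 appears only in F's list, so F = 1.
Among the 5 still-open variables, 3 fits only D (and all 5 values in {2, 3, 4, 6, 7} must be used), so D = 3.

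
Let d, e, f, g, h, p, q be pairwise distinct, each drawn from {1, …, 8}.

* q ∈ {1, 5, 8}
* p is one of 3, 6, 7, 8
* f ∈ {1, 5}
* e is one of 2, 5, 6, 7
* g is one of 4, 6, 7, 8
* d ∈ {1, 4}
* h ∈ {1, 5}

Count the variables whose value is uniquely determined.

2

The 2 variables f and h are confined to {1, 5}, which locks those values in; drop them from d, e, q.
d has just one choice, so d = 4. So g can't be 4.
That leaves q = 8. Remove 8 from g, p.
Determined: d=4, q=8. The other variables each still have more than one consistent value. That makes 2.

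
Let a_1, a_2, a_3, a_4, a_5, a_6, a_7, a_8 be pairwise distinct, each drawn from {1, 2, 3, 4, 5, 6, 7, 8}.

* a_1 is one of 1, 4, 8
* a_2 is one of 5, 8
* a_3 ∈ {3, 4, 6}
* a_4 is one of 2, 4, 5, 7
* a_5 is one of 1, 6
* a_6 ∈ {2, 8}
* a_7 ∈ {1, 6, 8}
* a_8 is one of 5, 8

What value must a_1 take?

4

The 8 variables draw from only 8 values {1, 2, 3, 4, 5, 6, 7, 8}, so each is used; only a_3 can be 3, hence a_3 = 3.
The 7 still-open variables together cover exactly {1, 2, 4, 5, 6, 7, 8} — 7 values for 7 variables — and 7 appears only in a_4's list, so a_4 = 7.
Among the 6 still-open variables, 2 fits only a_6 (and all 6 values in {1, 2, 4, 5, 6, 8} must be used), so a_6 = 2.
The 5 still-open variables draw from only 5 values {1, 4, 5, 6, 8}, so each is used; only a_1 can be 4, hence a_1 = 4.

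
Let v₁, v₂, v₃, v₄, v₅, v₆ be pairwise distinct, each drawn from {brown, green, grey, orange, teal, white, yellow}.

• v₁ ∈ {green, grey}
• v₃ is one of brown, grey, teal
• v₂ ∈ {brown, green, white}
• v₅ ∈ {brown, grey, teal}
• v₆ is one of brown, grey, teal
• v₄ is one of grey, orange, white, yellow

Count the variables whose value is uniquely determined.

2

The 3 variables v₃, v₅, v₆ are confined to {brown, grey, teal}, which locks those values in; drop them from v₁, v₂, v₄.
v₁ must be green (only option left). Eliminate green elsewhere: v₂.
That leaves v₂ = white. Strike white from v₄.
Determined: v₁=green, v₂=white. The other variables each still have more than one consistent value. That makes 2.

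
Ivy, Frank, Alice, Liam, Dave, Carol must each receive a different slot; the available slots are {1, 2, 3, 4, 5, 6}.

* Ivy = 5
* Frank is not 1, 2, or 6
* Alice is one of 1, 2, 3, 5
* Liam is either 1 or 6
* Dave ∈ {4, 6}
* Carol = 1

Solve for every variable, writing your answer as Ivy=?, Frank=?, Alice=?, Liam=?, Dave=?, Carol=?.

Ivy=5, Frank=3, Alice=2, Liam=6, Dave=4, Carol=1

Ivy must be 5 (only option left). Strike 5 from Frank, Alice.
That leaves Carol = 1. Eliminate 1 elsewhere: Alice, Liam.
Liam's domain is down to {6}, so Liam = 6. Eliminate 6 elsewhere: Dave.
Dave's domain is down to {4}, so Dave = 4. Strike 4 from Frank.
Frank has just one choice, so Frank = 3. Strike 3 from Alice.
That leaves Alice = 2.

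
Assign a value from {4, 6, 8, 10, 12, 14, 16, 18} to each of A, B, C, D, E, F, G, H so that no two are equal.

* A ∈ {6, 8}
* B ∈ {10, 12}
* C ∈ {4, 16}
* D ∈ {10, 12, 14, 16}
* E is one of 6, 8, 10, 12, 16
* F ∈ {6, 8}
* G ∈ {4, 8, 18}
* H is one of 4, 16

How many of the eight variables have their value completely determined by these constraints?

2

The 8 variables together cover exactly {4, 6, 8, 10, 12, 14, 16, 18} — 8 values for 8 variables — and 14 appears only in D's list, so D = 14.
The 7 still-open variables together cover exactly {4, 6, 8, 10, 12, 16, 18} — 7 values for 7 variables — and 18 appears only in G's list, so G = 18.
The 2 variables A and F are confined to {6, 8}, which locks those values in; drop them from E.
C and H share exactly the 2 values {4, 16}; by pigeonhole those values go to them, so strike 4, 16 from E.
Determined: D=14, G=18. The other variables each still have more than one consistent value. That makes 2.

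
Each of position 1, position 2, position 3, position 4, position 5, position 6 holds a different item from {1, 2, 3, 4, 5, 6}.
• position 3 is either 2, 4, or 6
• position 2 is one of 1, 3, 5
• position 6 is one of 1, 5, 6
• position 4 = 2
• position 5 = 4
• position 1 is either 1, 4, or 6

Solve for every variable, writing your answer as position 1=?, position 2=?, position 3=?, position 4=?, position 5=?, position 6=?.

position 1=1, position 2=3, position 3=6, position 4=2, position 5=4, position 6=5

position 4's domain is down to {2}, so position 4 = 2. Strike 2 from position 3.
position 5 must be 4 (only option left). Remove 4 from position 1, position 3.
position 3 has just one choice, so position 3 = 6. Strike 6 from position 1, position 6.
position 1 must be 1 (only option left). Eliminate 1 elsewhere: position 2, position 6.
position 6's domain is down to {5}, so position 6 = 5. So position 2 can't be 5.
position 2 must be 3 (only option left).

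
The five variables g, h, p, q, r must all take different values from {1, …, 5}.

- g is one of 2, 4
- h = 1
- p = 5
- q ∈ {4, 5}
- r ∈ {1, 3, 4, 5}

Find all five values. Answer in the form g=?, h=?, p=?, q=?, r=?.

g=2, h=1, p=5, q=4, r=3

h's domain is down to {1}, so h = 1. So r can't be 1.
p must be 5 (only option left). So q, r can't be 5.
q's domain is down to {4}, so q = 4. Strike 4 from g, r.
r's domain is down to {3}, so r = 3.
g's domain is down to {2}, so g = 2.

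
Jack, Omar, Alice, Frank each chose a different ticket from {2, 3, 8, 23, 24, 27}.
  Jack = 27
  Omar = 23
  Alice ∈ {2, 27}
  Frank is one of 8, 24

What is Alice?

Jack has just one choice, so Jack = 27. Strike 27 from Alice.
So Alice = 2.

2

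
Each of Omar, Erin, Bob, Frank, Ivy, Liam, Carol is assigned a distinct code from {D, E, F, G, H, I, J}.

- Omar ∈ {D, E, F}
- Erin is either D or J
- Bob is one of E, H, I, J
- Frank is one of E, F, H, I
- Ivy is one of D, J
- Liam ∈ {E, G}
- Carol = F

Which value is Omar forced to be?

E

Carol must be F (only option left). Remove F from Omar, Frank.
The 6 still-open variables draw from only 6 values {D, E, G, H, I, J}, so each is used; only Liam can be G, hence Liam = G.
Erin and Ivy between them cover only {D, J} — a naked pair. Remove those values from Omar, Bob.
So Omar = E.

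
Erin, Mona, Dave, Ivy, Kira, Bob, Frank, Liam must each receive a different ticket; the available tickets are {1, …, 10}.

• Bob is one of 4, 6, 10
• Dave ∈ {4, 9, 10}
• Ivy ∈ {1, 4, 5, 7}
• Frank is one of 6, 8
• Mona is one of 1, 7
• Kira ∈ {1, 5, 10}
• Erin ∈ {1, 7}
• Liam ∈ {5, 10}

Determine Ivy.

The 8 variables together cover exactly {1, 4, 5, 6, 7, 8, 9, 10} — 8 values for 8 variables — and 8 appears only in Frank's list, so Frank = 8.
The 7 still-open variables together cover exactly {1, 4, 5, 6, 7, 9, 10} — 7 values for 7 variables — and 6 appears only in Bob's list, so Bob = 6.
The 6 still-open variables draw from only 6 values {1, 4, 5, 7, 9, 10}, so each is used; only Dave can be 9, hence Dave = 9.
The 5 still-open variables together cover exactly {1, 4, 5, 7, 10} — 5 values for 5 variables — and 4 appears only in Ivy's list, so Ivy = 4.

4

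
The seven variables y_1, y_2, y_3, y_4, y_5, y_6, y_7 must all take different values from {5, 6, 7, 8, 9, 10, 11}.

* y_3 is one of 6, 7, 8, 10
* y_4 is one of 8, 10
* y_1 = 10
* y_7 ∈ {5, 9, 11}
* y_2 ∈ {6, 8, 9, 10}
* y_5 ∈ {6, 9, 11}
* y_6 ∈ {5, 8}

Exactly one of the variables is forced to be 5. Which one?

y_1 must be 10 (only option left). So y_2, y_3, y_4 can't be 10.
That leaves y_4 = 8. Strike 8 from y_2, y_3, y_6.
So 5 goes to y_6.

y_6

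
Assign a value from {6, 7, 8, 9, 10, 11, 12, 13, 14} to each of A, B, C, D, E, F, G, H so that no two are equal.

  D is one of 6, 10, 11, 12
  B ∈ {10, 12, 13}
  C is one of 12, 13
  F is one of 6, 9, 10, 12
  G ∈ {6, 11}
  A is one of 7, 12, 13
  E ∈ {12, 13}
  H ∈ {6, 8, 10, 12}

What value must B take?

Among the 8 variables, 7 fits only A (and all 8 values in {6, 7, 8, 9, 10, 11, 12, 13} must be used), so A = 7.
Among the 7 still-open variables, 8 fits only H (and all 7 values in {6, 8, 9, 10, 11, 12, 13} must be used), so H = 8.
The 6 still-open variables together cover exactly {6, 9, 10, 11, 12, 13} — 6 values for 6 variables — and 9 appears only in F's list, so F = 9.
C and E share exactly the 2 values {12, 13}; by pigeonhole those values go to them, so strike 12, 13 from B, D.
So B = 10.

10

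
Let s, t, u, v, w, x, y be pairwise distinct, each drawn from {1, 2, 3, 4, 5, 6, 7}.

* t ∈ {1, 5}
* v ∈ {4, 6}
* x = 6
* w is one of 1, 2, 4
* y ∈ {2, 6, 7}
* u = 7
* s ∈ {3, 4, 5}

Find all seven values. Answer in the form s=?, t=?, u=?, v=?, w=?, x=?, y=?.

s=3, t=5, u=7, v=4, w=1, x=6, y=2

u's domain is down to {7}, so u = 7. Eliminate 7 elsewhere: y.
x must be 6 (only option left). So v, y can't be 6.
y must be 2 (only option left). Strike 2 from w.
That leaves v = 4. Strike 4 from s, w.
w has just one choice, so w = 1. Strike 1 from t.
t has just one choice, so t = 5. Eliminate 5 elsewhere: s.
That leaves s = 3.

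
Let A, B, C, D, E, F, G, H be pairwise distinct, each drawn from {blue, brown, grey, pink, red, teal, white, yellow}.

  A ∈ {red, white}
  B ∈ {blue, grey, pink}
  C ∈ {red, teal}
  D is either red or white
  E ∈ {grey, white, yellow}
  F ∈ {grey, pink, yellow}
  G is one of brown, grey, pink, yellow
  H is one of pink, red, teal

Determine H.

pink

The 8 variables together cover exactly {blue, brown, grey, pink, red, teal, white, yellow} — 8 values for 8 variables — and blue appears only in B's list, so B = blue.
The 7 still-open variables together cover exactly {brown, grey, pink, red, teal, white, yellow} — 7 values for 7 variables — and brown appears only in G's list, so G = brown.
A and D between them cover only {red, white} — a naked pair. Remove those values from C, E, H.
C must be teal (only option left). Strike teal from H.
So H = pink.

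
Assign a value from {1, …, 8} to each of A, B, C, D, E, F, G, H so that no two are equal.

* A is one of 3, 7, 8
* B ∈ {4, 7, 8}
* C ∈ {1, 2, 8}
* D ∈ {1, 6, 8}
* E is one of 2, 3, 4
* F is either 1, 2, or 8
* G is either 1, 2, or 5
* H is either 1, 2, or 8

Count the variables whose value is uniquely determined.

The 8 variables together cover exactly {1, 2, 3, 4, 5, 6, 7, 8} — 8 values for 8 variables — and 5 appears only in G's list, so G = 5.
Among the 7 still-open variables, 6 fits only D (and all 7 values in {1, 2, 3, 4, 6, 7, 8} must be used), so D = 6.
The 3 variables C, F, H are confined to {1, 2, 8}, which locks those values in; drop them from A, B, E.
Determined: D=6, G=5. The other variables each still have more than one consistent value. That makes 2.

2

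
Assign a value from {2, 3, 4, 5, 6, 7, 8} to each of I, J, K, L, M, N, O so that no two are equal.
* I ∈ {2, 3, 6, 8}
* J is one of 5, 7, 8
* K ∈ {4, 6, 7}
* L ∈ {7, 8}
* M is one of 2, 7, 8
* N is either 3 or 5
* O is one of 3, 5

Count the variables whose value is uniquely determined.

The 7 variables draw from only 7 values {2, 3, 4, 5, 6, 7, 8}, so each is used; only K can be 4, hence K = 4.
The 6 still-open variables together cover exactly {2, 3, 5, 6, 7, 8} — 6 values for 6 variables — and 6 appears only in I's list, so I = 6.
The 5 still-open variables together cover exactly {2, 3, 5, 7, 8} — 5 values for 5 variables — and 2 appears only in M's list, so M = 2.
N and O between them cover only {3, 5} — a naked pair. Remove those values from J.
Determined: I=6, K=4, M=2. The other variables each still have more than one consistent value. That makes 3.

3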